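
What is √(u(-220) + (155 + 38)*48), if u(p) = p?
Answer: 2*√2261 ≈ 95.100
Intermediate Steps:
√(u(-220) + (155 + 38)*48) = √(-220 + (155 + 38)*48) = √(-220 + 193*48) = √(-220 + 9264) = √9044 = 2*√2261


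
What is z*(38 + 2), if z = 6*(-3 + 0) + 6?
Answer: -480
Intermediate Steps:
z = -12 (z = 6*(-3) + 6 = -18 + 6 = -12)
z*(38 + 2) = -12*(38 + 2) = -12*40 = -480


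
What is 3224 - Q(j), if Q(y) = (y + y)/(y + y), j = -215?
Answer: 3223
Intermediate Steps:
Q(y) = 1 (Q(y) = (2*y)/((2*y)) = (2*y)*(1/(2*y)) = 1)
3224 - Q(j) = 3224 - 1*1 = 3224 - 1 = 3223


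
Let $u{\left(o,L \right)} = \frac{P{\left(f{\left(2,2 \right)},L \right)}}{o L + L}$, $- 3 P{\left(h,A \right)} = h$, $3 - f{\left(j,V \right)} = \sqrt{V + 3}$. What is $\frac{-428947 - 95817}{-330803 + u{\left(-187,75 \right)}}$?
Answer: $\frac{76008892826669562450}{47914814599119042301} - \frac{5490343350 \sqrt{5}}{47914814599119042301} \approx 1.5863$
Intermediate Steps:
$f{\left(j,V \right)} = 3 - \sqrt{3 + V}$ ($f{\left(j,V \right)} = 3 - \sqrt{V + 3} = 3 - \sqrt{3 + V}$)
$P{\left(h,A \right)} = - \frac{h}{3}$
$u{\left(o,L \right)} = \frac{-1 + \frac{\sqrt{5}}{3}}{L + L o}$ ($u{\left(o,L \right)} = \frac{\left(- \frac{1}{3}\right) \left(3 - \sqrt{3 + 2}\right)}{o L + L} = \frac{\left(- \frac{1}{3}\right) \left(3 - \sqrt{5}\right)}{L o + L} = \frac{-1 + \frac{\sqrt{5}}{3}}{L + L o}$)
$\frac{-428947 - 95817}{-330803 + u{\left(-187,75 \right)}} = \frac{-428947 - 95817}{-330803 + \frac{-3 + \sqrt{5}}{3 \cdot 75 \left(1 - 187\right)}} = - \frac{524764}{-330803 + \frac{1}{3} \cdot \frac{1}{75} \frac{1}{-186} \left(-3 + \sqrt{5}\right)} = - \frac{524764}{-330803 + \frac{1}{3} \cdot \frac{1}{75} \left(- \frac{1}{186}\right) \left(-3 + \sqrt{5}\right)} = - \frac{524764}{-330803 + \left(\frac{1}{13950} - \frac{\sqrt{5}}{41850}\right)} = - \frac{524764}{- \frac{4614701849}{13950} - \frac{\sqrt{5}}{41850}}$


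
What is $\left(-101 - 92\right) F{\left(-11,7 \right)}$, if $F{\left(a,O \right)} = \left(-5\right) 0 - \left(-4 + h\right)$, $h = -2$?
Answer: $-1158$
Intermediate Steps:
$F{\left(a,O \right)} = 6$ ($F{\left(a,O \right)} = \left(-5\right) 0 + \left(4 - -2\right) = 0 + \left(4 + 2\right) = 0 + 6 = 6$)
$\left(-101 - 92\right) F{\left(-11,7 \right)} = \left(-101 - 92\right) 6 = \left(-193\right) 6 = -1158$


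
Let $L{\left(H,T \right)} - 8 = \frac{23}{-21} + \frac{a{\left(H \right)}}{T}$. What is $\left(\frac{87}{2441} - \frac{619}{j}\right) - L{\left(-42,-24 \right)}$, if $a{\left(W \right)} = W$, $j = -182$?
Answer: $- \frac{13909013}{2665572} \approx -5.218$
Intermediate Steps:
$L{\left(H,T \right)} = \frac{145}{21} + \frac{H}{T}$ ($L{\left(H,T \right)} = 8 + \left(\frac{23}{-21} + \frac{H}{T}\right) = 8 + \left(23 \left(- \frac{1}{21}\right) + \frac{H}{T}\right) = 8 + \left(- \frac{23}{21} + \frac{H}{T}\right) = \frac{145}{21} + \frac{H}{T}$)
$\left(\frac{87}{2441} - \frac{619}{j}\right) - L{\left(-42,-24 \right)} = \left(\frac{87}{2441} - \frac{619}{-182}\right) - \left(\frac{145}{21} - \frac{42}{-24}\right) = \left(87 \cdot \frac{1}{2441} - - \frac{619}{182}\right) - \left(\frac{145}{21} - - \frac{7}{4}\right) = \left(\frac{87}{2441} + \frac{619}{182}\right) - \left(\frac{145}{21} + \frac{7}{4}\right) = \frac{1526813}{444262} - \frac{727}{84} = - \frac{13909013}{2665572}$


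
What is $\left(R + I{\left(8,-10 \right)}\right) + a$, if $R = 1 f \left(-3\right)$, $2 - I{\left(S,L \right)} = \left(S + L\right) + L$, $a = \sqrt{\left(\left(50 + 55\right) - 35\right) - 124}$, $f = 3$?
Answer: $5 + 3 i \sqrt{6} \approx 5.0 + 7.3485 i$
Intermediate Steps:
$a = 3 i \sqrt{6}$ ($a = \sqrt{\left(105 - 35\right) - 124} = \sqrt{70 - 124} = \sqrt{-54} = 3 i \sqrt{6} \approx 7.3485 i$)
$I{\left(S,L \right)} = 2 - S - 2 L$ ($I{\left(S,L \right)} = 2 - \left(\left(S + L\right) + L\right) = 2 - \left(\left(L + S\right) + L\right) = 2 - \left(S + 2 L\right) = 2 - S - 2 L$)
$R = -9$ ($R = 1 \cdot 3 \left(-3\right) = 3 \left(-3\right) = -9$)
$\left(R + I{\left(8,-10 \right)}\right) + a = \left(-9 - -14\right) + 3 i \sqrt{6} = \left(-9 + \left(2 - 8 + 20\right)\right) + 3 i \sqrt{6} = \left(-9 + 14\right) + 3 i \sqrt{6} = 5 + 3 i \sqrt{6}$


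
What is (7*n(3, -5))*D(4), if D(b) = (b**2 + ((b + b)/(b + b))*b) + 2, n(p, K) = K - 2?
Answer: -1078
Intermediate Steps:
n(p, K) = -2 + K
D(b) = 2 + b + b**2 (D(b) = (b**2 + ((2*b)/((2*b)))*b) + 2 = (b**2 + ((2*b)*(1/(2*b)))*b) + 2 = (b**2 + 1*b) + 2 = (b**2 + b) + 2 = (b + b**2) + 2 = 2 + b + b**2)
(7*n(3, -5))*D(4) = (7*(-2 - 5))*(2 + 4 + 4**2) = (7*(-7))*(2 + 4 + 16) = -49*22 = -1078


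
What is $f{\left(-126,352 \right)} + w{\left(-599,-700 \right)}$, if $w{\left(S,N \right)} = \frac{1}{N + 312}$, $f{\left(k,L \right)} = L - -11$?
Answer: $\frac{140843}{388} \approx 363.0$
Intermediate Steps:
$f{\left(k,L \right)} = 11 + L$ ($f{\left(k,L \right)} = L + 11 = 11 + L$)
$w{\left(S,N \right)} = \frac{1}{312 + N}$
$f{\left(-126,352 \right)} + w{\left(-599,-700 \right)} = \left(11 + 352\right) + \frac{1}{312 - 700} = 363 + \frac{1}{-388} = 363 - \frac{1}{388} = \frac{140843}{388}$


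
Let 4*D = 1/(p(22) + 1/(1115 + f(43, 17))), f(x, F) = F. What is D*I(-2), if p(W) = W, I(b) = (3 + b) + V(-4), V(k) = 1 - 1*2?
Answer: 0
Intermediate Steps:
V(k) = -1 (V(k) = 1 - 2 = -1)
I(b) = 2 + b (I(b) = (3 + b) - 1 = 2 + b)
D = 283/24905 (D = 1/(4*(22 + 1/(1115 + 17))) = 1/(4*(22 + 1/1132)) = 1/(4*(24905/1132)) = (1/4)*(1132/24905) = 283/24905 ≈ 0.011363)
D*I(-2) = 283*(2 - 2)/24905 = (283/24905)*0 = 0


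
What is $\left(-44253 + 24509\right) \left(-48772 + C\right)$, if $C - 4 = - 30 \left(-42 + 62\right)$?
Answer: $974721792$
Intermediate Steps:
$C = -596$ ($C = 4 - 30 \left(-42 + 62\right) = 4 - 600 = -596$)
$\left(-44253 + 24509\right) \left(-48772 + C\right) = \left(-44253 + 24509\right) \left(-48772 - 596\right) = \left(-19744\right) \left(-49368\right) = 974721792$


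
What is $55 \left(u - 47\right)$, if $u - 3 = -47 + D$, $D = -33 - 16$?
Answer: $-7700$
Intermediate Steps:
$D = -49$
$u = -93$ ($u = 3 - 96 = -93$)
$55 \left(u - 47\right) = 55 \left(-93 - 47\right) = 55 \left(-140\right) = -7700$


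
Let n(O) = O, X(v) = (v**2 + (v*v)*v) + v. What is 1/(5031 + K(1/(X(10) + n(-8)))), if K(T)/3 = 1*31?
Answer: 1/5124 ≈ 0.00019516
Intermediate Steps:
X(v) = v + v**2 + v**3 (X(v) = (v**2 + v**2*v) + v = (v**2 + v**3) + v = v + v**2 + v**3)
K(T) = 93 (K(T) = 3*(1*31) = 3*31 = 93)
1/(5031 + K(1/(X(10) + n(-8)))) = 1/(5031 + 93) = 1/5124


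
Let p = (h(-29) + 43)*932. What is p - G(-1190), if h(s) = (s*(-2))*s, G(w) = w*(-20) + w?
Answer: -1550158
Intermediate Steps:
G(w) = -19*w (G(w) = -20*w + w = -19*w)
h(s) = -2*s² (h(s) = (-2*s)*s = -2*s²)
p = -1527548 (p = (-2*(-29)² + 43)*932 = (-2*841 + 43)*932 = (-1682 + 43)*932 = -1639*932 = -1527548)
p - G(-1190) = -1527548 - (-19)*(-1190) = -1527548 - 1*22610 = -1527548 - 22610 = -1550158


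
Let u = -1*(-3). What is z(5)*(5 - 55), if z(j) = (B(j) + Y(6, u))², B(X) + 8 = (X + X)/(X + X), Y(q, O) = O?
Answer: -800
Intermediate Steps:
u = 3
B(X) = -7 (B(X) = -8 + (X + X)/(X + X) = -8 + (2*X)/((2*X)) = -8 + (2*X)*(1/(2*X)) = -8 + 1 = -7)
z(j) = 16 (z(j) = (-7 + 3)² = (-4)² = 16)
z(5)*(5 - 55) = 16*(5 - 55) = 16*(-50) = -800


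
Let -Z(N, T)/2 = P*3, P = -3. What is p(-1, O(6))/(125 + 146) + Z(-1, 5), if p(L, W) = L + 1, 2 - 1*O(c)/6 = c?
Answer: 18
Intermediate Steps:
O(c) = 12 - 6*c
p(L, W) = 1 + L
Z(N, T) = 18 (Z(N, T) = -(-6)*3 = -2*(-9) = 18)
p(-1, O(6))/(125 + 146) + Z(-1, 5) = (1 - 1)/(125 + 146) + 18 = 0/271 + 18 = (1/271)*0 + 18 = 0 + 18 = 18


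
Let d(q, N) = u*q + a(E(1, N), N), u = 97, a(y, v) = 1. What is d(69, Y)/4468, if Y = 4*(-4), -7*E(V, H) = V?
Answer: 3347/2234 ≈ 1.4982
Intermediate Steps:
E(V, H) = -V/7
Y = -16
d(q, N) = 1 + 97*q (d(q, N) = 97*q + 1 = 1 + 97*q)
d(69, Y)/4468 = (1 + 97*69)/4468 = (1 + 6693)*(1/4468) = 6694*(1/4468) = 3347/2234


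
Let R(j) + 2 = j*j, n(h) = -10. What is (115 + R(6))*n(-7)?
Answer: -1490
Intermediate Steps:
R(j) = -2 + j² (R(j) = -2 + j*j = -2 + j²)
(115 + R(6))*n(-7) = (115 + (-2 + 6²))*(-10) = (115 + (-2 + 36))*(-10) = (115 + 34)*(-10) = 149*(-10) = -1490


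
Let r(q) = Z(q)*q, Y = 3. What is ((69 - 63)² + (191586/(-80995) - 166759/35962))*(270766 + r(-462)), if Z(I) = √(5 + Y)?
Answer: 11434753861681849/1456371095 - 39021563151186*√2/1456371095 ≈ 7.8136e+6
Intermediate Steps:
Z(I) = 2*√2 (Z(I) = √(5 + 3) = √8 = 2*√2)
r(q) = 2*q*√2 (r(q) = (2*√2)*q = 2*q*√2)
((69 - 63)² + (191586/(-80995) - 166759/35962))*(270766 + r(-462)) = ((69 - 63)² + (191586/(-80995) - 166759/35962))*(270766 + 2*(-462)*√2) = (6² + (191586*(-1/80995) - 166759*1/35962))*(270766 - 924*√2) = (36 + (-191586/80995 - 166759/35962))*(270766 - 924*√2) = (36 - 20396460937/2912742190)*(270766 - 924*√2) = 84462257903*(270766 - 924*√2)/2912742190 = 11434753861681849/1456371095 - 39021563151186*√2/1456371095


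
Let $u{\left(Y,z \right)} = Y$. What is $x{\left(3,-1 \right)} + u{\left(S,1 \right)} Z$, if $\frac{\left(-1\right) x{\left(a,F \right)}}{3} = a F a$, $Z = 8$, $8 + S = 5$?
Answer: $3$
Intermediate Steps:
$S = -3$ ($S = -8 + 5 = -3$)
$x{\left(a,F \right)} = - 3 F a^{2}$ ($x{\left(a,F \right)} = - 3 a F a = - 3 F a a = - 3 F a^{2}$)
$x{\left(3,-1 \right)} + u{\left(S,1 \right)} Z = \left(-3\right) \left(-1\right) 3^{2} - 24 = \left(-3\right) \left(-1\right) 9 - 24 = 27 - 24 = 3$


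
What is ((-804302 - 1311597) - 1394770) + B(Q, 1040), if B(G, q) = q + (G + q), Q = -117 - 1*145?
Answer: -3508851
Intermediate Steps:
Q = -262 (Q = -117 - 145 = -262)
B(G, q) = G + 2*q
((-804302 - 1311597) - 1394770) + B(Q, 1040) = ((-804302 - 1311597) - 1394770) + (-262 + 2*1040) = (-2115899 - 1394770) + (-262 + 2080) = -3510669 + 1818 = -3508851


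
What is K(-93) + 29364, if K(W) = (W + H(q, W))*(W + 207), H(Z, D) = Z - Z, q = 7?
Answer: 18762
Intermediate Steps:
H(Z, D) = 0
K(W) = W*(207 + W) (K(W) = (W + 0)*(W + 207) = W*(207 + W))
K(-93) + 29364 = -93*(207 - 93) + 29364 = -93*114 + 29364 = -10602 + 29364 = 18762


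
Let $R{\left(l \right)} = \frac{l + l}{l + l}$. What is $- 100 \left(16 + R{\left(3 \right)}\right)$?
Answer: $-1700$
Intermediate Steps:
$R{\left(l \right)} = 1$ ($R{\left(l \right)} = \frac{2 l}{2 l} = 2 l \frac{1}{2 l} = 1$)
$- 100 \left(16 + R{\left(3 \right)}\right) = - 100 \left(16 + 1\right) = \left(-100\right) 17 = -1700$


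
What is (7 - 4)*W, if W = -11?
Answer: -33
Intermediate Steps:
(7 - 4)*W = (7 - 4)*(-11) = 3*(-11) = -33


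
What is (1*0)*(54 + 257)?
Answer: 0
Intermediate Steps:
(1*0)*(54 + 257) = 0*311 = 0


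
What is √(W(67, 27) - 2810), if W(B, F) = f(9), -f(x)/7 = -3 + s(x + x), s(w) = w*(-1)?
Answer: I*√2663 ≈ 51.604*I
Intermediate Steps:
s(w) = -w
f(x) = 21 + 14*x (f(x) = -7*(-3 - (x + x)) = -7*(-3 - 2*x) = 21 + 14*x)
W(B, F) = 147 (W(B, F) = 21 + 14*9 = 21 + 126 = 147)
√(W(67, 27) - 2810) = √(147 - 2810) = √(-2663) = I*√2663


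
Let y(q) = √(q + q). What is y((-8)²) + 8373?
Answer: 8373 + 8*√2 ≈ 8384.3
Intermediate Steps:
y(q) = √2*√q (y(q) = √(2*q) = √2*√q)
y((-8)²) + 8373 = √2*√((-8)²) + 8373 = √2*√64 + 8373 = √2*8 + 8373 = 8*√2 + 8373 = 8373 + 8*√2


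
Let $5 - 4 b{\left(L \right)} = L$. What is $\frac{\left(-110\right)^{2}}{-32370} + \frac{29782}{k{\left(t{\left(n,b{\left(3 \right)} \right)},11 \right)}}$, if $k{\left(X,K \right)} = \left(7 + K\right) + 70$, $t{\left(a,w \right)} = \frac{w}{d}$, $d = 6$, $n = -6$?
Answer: $\frac{48148927}{142428} \approx 338.06$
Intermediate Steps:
$b{\left(L \right)} = \frac{5}{4} - \frac{L}{4}$
$t{\left(a,w \right)} = \frac{w}{6}$
$k{\left(X,K \right)} = 77 + K$
$\frac{\left(-110\right)^{2}}{-32370} + \frac{29782}{k{\left(t{\left(n,b{\left(3 \right)} \right)},11 \right)}} = \frac{\left(-110\right)^{2}}{-32370} + \frac{29782}{77 + 11} = 12100 \left(- \frac{1}{32370}\right) + \frac{29782}{88} = - \frac{1210}{3237} + 29782 \cdot \frac{1}{88} = - \frac{1210}{3237} + \frac{14891}{44} = \frac{48148927}{142428}$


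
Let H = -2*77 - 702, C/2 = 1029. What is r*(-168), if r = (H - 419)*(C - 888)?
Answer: 250614000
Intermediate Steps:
C = 2058 (C = 2*1029 = 2058)
H = -856 (H = -154 - 702 = -856)
r = -1491750 (r = (-856 - 419)*(2058 - 888) = -1275*1170 = -1491750)
r*(-168) = -1491750*(-168) = 250614000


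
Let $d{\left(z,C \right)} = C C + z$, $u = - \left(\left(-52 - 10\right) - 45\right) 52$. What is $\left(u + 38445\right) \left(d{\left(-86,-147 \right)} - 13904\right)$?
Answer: $335304571$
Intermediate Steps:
$u = 5564$ ($u = - \left(-62 - 45\right) 52 = - \left(-107\right) 52 = \left(-1\right) \left(-5564\right) = 5564$)
$d{\left(z,C \right)} = z + C^{2}$ ($d{\left(z,C \right)} = C^{2} + z = z + C^{2}$)
$\left(u + 38445\right) \left(d{\left(-86,-147 \right)} - 13904\right) = \left(5564 + 38445\right) \left(\left(-86 + \left(-147\right)^{2}\right) - 13904\right) = 44009 \left(\left(-86 + 21609\right) - 13904\right) = 44009 \left(21523 - 13904\right) = 44009 \cdot 7619 = 335304571$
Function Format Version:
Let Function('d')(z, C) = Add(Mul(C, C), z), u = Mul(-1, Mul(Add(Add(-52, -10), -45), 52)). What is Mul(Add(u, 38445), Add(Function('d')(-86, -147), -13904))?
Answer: 335304571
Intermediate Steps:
u = 5564 (u = Mul(-1, Mul(Add(-62, -45), 52)) = Mul(-1, Mul(-107, 52)) = Mul(-1, -5564) = 5564)
Function('d')(z, C) = Add(z, Pow(C, 2)) (Function('d')(z, C) = Add(Pow(C, 2), z) = Add(z, Pow(C, 2)))
Mul(Add(u, 38445), Add(Function('d')(-86, -147), -13904)) = Mul(Add(5564, 38445), Add(Add(-86, Pow(-147, 2)), -13904)) = Mul(44009, Add(Add(-86, 21609), -13904)) = Mul(44009, Add(21523, -13904)) = Mul(44009, 7619) = 335304571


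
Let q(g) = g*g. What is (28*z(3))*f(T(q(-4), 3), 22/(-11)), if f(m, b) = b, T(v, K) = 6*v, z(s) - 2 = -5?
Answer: 168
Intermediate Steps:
z(s) = -3 (z(s) = 2 - 5 = -3)
q(g) = g²
(28*z(3))*f(T(q(-4), 3), 22/(-11)) = (28*(-3))*(22/(-11)) = -1848*(-1)/11 = -84*(-2) = 168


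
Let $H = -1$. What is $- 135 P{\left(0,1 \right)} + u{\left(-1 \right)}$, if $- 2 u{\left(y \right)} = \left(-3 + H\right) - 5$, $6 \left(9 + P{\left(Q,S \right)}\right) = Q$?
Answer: $\frac{2439}{2} \approx 1219.5$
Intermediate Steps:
$P{\left(Q,S \right)} = -9 + \frac{Q}{6}$
$u{\left(y \right)} = \frac{9}{2}$ ($u{\left(y \right)} = - \frac{\left(-3 - 1\right) - 5}{2} = - \frac{-4 - 5}{2} = \left(- \frac{1}{2}\right) \left(-9\right) = \frac{9}{2}$)
$- 135 P{\left(0,1 \right)} + u{\left(-1 \right)} = - 135 \left(-9 + \frac{1}{6} \cdot 0\right) + \frac{9}{2} = - 135 \left(-9 + 0\right) + \frac{9}{2} = \left(-135\right) \left(-9\right) + \frac{9}{2} = 1215 + \frac{9}{2} = \frac{2439}{2}$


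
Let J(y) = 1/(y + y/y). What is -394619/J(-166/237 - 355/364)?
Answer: 23002736129/86268 ≈ 2.6664e+5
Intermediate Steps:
J(y) = 1/(1 + y) (J(y) = 1/(y + 1) = 1/(1 + y))
-394619/J(-166/237 - 355/364) = -394619/(1/(1 + (-166/237 - 355/364))) = -394619/(1/(1 - 144559/86268)) = -394619/(1/(-58291/86268)) = -394619/(-86268/58291) = -394619*(-58291/86268) = 23002736129/86268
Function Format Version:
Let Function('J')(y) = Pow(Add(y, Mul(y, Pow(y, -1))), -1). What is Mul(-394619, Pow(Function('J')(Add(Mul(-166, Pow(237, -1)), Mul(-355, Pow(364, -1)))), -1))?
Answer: Rational(23002736129, 86268) ≈ 2.6664e+5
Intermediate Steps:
Function('J')(y) = Pow(Add(1, y), -1) (Function('J')(y) = Pow(Add(y, 1), -1) = Pow(Add(1, y), -1))
Mul(-394619, Pow(Function('J')(Add(Mul(-166, Pow(237, -1)), Mul(-355, Pow(364, -1)))), -1)) = Mul(-394619, Pow(Pow(Add(1, Add(Mul(-166, Pow(237, -1)), Mul(-355, Pow(364, -1)))), -1), -1)) = Mul(-394619, Pow(Pow(Add(1, Add(Mul(-166, Rational(1, 237)), Mul(-355, Rational(1, 364)))), -1), -1)) = Mul(-394619, Pow(Pow(Add(1, Add(Rational(-166, 237), Rational(-355, 364))), -1), -1)) = Mul(-394619, Pow(Pow(Add(1, Rational(-144559, 86268)), -1), -1)) = Mul(-394619, Pow(Pow(Rational(-58291, 86268), -1), -1)) = Mul(-394619, Pow(Rational(-86268, 58291), -1)) = Mul(-394619, Rational(-58291, 86268)) = Rational(23002736129, 86268)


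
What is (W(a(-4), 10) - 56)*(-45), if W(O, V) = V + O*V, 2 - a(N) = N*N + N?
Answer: 6570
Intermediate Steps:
a(N) = 2 - N - N**2 (a(N) = 2 - (N*N + N) = 2 - (N**2 + N) = 2 - (N + N**2) = 2 + (-N - N**2) = 2 - N - N**2)
(W(a(-4), 10) - 56)*(-45) = (10*(1 + (2 - 1*(-4) - 1*(-4)**2)) - 56)*(-45) = (10*(1 + (2 + 4 - 1*16)) - 56)*(-45) = (10*(1 + (2 + 4 - 16)) - 56)*(-45) = (10*(1 - 10) - 56)*(-45) = (10*(-9) - 56)*(-45) = (-90 - 56)*(-45) = -146*(-45) = 6570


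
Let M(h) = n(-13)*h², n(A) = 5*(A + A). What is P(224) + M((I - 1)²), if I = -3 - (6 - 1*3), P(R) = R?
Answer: -311906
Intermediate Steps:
I = -6 (I = -3 - (6 - 3) = -3 - 1*3 = -3 - 3 = -6)
n(A) = 10*A (n(A) = 5*(2*A) = 10*A)
M(h) = -130*h² (M(h) = (10*(-13))*h² = -130*h²)
P(224) + M((I - 1)²) = 224 - 130*(-6 - 1)⁴ = 224 - 130*((-7)²)² = 224 - 130*49² = 224 - 130*2401 = 224 - 312130 = -311906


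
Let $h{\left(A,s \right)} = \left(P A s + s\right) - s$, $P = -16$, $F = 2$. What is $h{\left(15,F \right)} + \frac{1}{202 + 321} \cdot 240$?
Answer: $- \frac{250800}{523} \approx -479.54$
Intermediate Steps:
$h{\left(A,s \right)} = - 16 A s$ ($h{\left(A,s \right)} = \left(- 16 A s + s\right) - s = \left(s - 16 A s\right) - s = - 16 A s$)
$h{\left(15,F \right)} + \frac{1}{202 + 321} \cdot 240 = \left(-16\right) 15 \cdot 2 + \frac{1}{202 + 321} \cdot 240 = -480 + \frac{1}{523} \cdot 240 = -480 + \frac{240}{523} = - \frac{250800}{523}$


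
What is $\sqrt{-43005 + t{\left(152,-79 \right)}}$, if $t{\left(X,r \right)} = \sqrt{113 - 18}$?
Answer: $\sqrt{-43005 + \sqrt{95}} \approx 207.35 i$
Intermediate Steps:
$t{\left(X,r \right)} = \sqrt{95}$
$\sqrt{-43005 + t{\left(152,-79 \right)}} = \sqrt{-43005 + \sqrt{95}}$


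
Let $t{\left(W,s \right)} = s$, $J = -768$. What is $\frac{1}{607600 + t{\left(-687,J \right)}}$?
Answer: $\frac{1}{606832} \approx 1.6479 \cdot 10^{-6}$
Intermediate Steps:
$\frac{1}{607600 + t{\left(-687,J \right)}} = \frac{1}{607600 - 768} = \frac{1}{606832}$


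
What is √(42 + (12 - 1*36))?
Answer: 3*√2 ≈ 4.2426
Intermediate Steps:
√(42 + (12 - 1*36)) = √(42 + (12 - 36)) = √(42 - 24) = √18 = 3*√2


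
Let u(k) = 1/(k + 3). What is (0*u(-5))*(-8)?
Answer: 0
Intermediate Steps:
u(k) = 1/(3 + k)
(0*u(-5))*(-8) = (0/(3 - 5))*(-8) = (0/(-2))*(-8) = (0*(-½))*(-8) = 0*(-8) = 0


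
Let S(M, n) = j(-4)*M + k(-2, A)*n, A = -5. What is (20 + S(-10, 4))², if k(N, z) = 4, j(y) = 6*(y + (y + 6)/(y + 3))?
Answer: 156816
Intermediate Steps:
j(y) = 6*y + 6*(6 + y)/(3 + y) (j(y) = 6*(y + (6 + y)/(3 + y)) = 6*y + 6*(6 + y)/(3 + y))
S(M, n) = -36*M + 4*n (S(M, n) = (6*(6 + (-4)² + 4*(-4))/(3 - 4))*M + 4*n = (6*(6 + 16 - 16)/(-1))*M + 4*n = (6*(-1)*6)*M + 4*n = -36*M + 4*n)
(20 + S(-10, 4))² = (20 + (-36*(-10) + 4*4))² = (20 + (360 + 16))² = (20 + 376)² = 396² = 156816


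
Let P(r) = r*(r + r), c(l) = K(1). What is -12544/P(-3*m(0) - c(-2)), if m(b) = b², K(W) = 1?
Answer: -6272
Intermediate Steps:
c(l) = 1
P(r) = 2*r² (P(r) = r*(2*r) = 2*r²)
-12544/P(-3*m(0) - c(-2)) = -12544*1/(2*(-3*0² - 1*1)²) = -12544*1/(2*(-3*0 - 1)²) = -12544*1/(2*(0 - 1)²) = -12544/(2*(-1)²) = -12544/(2*1) = -12544/2 = -12544*½ = -6272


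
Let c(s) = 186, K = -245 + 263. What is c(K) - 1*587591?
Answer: -587405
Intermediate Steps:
K = 18
c(K) - 1*587591 = 186 - 1*587591 = 186 - 587591 = -587405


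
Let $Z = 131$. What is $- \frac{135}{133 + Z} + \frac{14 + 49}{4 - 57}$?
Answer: $- \frac{7929}{4664} \approx -1.7$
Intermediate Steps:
$- \frac{135}{133 + Z} + \frac{14 + 49}{4 - 57} = - \frac{135}{133 + 131} + \frac{14 + 49}{4 - 57} = - \frac{135}{264} + \frac{63}{-53} = \left(-135\right) \frac{1}{264} + 63 \left(- \frac{1}{53}\right) = - \frac{45}{88} - \frac{63}{53} = - \frac{7929}{4664}$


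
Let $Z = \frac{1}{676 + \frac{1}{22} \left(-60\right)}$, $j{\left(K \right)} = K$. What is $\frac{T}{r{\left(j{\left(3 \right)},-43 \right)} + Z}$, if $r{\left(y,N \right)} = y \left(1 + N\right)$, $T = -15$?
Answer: $\frac{22218}{186629} \approx 0.11905$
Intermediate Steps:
$Z = \frac{11}{7406}$ ($Z = \frac{1}{676 + \frac{1}{22} \left(-60\right)} = \frac{1}{676 - \frac{30}{11}} = \frac{1}{\frac{7406}{11}} = \frac{11}{7406} \approx 0.0014853$)
$\frac{T}{r{\left(j{\left(3 \right)},-43 \right)} + Z} = \frac{1}{3 \left(1 - 43\right) + \frac{11}{7406}} \left(-15\right) = \frac{1}{3 \left(-42\right) + \frac{11}{7406}} \left(-15\right) = \frac{1}{-126 + \frac{11}{7406}} \left(-15\right) = \frac{1}{- \frac{933145}{7406}} \left(-15\right) = \left(- \frac{7406}{933145}\right) \left(-15\right) = \frac{22218}{186629}$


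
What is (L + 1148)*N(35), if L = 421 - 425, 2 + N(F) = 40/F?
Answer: -6864/7 ≈ -980.57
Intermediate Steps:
N(F) = -2 + 40/F
L = -4
(L + 1148)*N(35) = (-4 + 1148)*(-2 + 40/35) = 1144*(-2 + 40*(1/35)) = 1144*(-2 + 8/7) = 1144*(-6/7) = -6864/7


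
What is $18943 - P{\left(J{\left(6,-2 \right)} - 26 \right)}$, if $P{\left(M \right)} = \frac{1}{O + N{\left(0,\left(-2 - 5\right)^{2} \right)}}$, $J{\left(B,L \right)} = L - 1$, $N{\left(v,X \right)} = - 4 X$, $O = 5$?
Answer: $\frac{3618114}{191} \approx 18943.0$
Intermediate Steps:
$J{\left(B,L \right)} = -1 + L$
$P{\left(M \right)} = - \frac{1}{191}$ ($P{\left(M \right)} = \frac{1}{5 - 4 \left(-2 - 5\right)^{2}} = \frac{1}{5 - 4 \left(-7\right)^{2}} = \frac{1}{5 - 196} = \frac{1}{-191} = - \frac{1}{191}$)
$18943 - P{\left(J{\left(6,-2 \right)} - 26 \right)} = 18943 - - \frac{1}{191} = 18943 + \frac{1}{191} = \frac{3618114}{191}$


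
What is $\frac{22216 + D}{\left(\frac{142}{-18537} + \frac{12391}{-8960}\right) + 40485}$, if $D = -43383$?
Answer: $- \frac{3515659203840}{6723984222913} \approx -0.52285$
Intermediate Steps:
$\frac{22216 + D}{\left(\frac{142}{-18537} + \frac{12391}{-8960}\right) + 40485} = \frac{22216 - 43383}{\left(\frac{142}{-18537} + \frac{12391}{-8960}\right) + 40485} = - \frac{21167}{\left(142 \left(- \frac{1}{18537}\right) + 12391 \left(- \frac{1}{8960}\right)\right) + 40485} = - \frac{21167}{\left(- \frac{142}{18537} - \frac{12391}{8960}\right) + 40485} = - \frac{21167}{- \frac{230964287}{166091520} + 40485} = - \frac{21167}{\frac{6723984222913}{166091520}} = \left(-21167\right) \frac{166091520}{6723984222913} = - \frac{3515659203840}{6723984222913}$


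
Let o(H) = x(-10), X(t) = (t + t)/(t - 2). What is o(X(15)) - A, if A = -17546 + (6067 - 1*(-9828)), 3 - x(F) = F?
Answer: 1664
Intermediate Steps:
x(F) = 3 - F
X(t) = 2*t/(-2 + t) (X(t) = (2*t)/(-2 + t) = 2*t/(-2 + t))
A = -1651 (A = -17546 + (6067 + 9828) = -17546 + 15895 = -1651)
o(H) = 13 (o(H) = 3 - 1*(-10) = 3 + 10 = 13)
o(X(15)) - A = 13 - 1*(-1651) = 13 + 1651 = 1664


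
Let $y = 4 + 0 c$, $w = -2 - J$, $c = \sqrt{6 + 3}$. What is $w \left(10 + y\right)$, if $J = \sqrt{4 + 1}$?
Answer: $-28 - 14 \sqrt{5} \approx -59.305$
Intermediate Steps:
$J = \sqrt{5} \approx 2.2361$
$c = 3$ ($c = \sqrt{9} = 3$)
$w = -2 - \sqrt{5} \approx -4.2361$
$y = 4$ ($y = 4 + 0 \cdot 3 = 4 + 0 = 4$)
$w \left(10 + y\right) = \left(-2 - \sqrt{5}\right) \left(10 + 4\right) = \left(-2 - \sqrt{5}\right) 14 = -28 - 14 \sqrt{5}$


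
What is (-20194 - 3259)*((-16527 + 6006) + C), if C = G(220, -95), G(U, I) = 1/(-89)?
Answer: 21960685610/89 ≈ 2.4675e+8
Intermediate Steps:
G(U, I) = -1/89
C = -1/89 ≈ -0.011236
(-20194 - 3259)*((-16527 + 6006) + C) = (-20194 - 3259)*((-16527 + 6006) - 1/89) = -23453*(-10521 - 1/89) = -23453*(-936370/89) = 21960685610/89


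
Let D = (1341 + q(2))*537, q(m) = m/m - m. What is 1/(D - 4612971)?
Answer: -1/3893391 ≈ -2.5685e-7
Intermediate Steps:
q(m) = 1 - m
D = 719580 (D = (1341 + (1 - 1*2))*537 = (1341 + (1 - 2))*537 = (1341 - 1)*537 = 1340*537 = 719580)
1/(D - 4612971) = 1/(719580 - 4612971) = 1/(-3893391) = -1/3893391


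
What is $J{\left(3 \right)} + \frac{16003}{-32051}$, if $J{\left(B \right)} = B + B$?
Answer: $\frac{176303}{32051} \approx 5.5007$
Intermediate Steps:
$J{\left(B \right)} = 2 B$
$J{\left(3 \right)} + \frac{16003}{-32051} = 2 \cdot 3 + \frac{16003}{-32051} = 6 + 16003 \left(- \frac{1}{32051}\right) = 6 - \frac{16003}{32051} = \frac{176303}{32051}$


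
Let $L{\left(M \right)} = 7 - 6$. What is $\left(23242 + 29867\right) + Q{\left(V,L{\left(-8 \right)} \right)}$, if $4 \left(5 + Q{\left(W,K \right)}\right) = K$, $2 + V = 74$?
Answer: $\frac{212417}{4} \approx 53104.0$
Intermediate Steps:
$V = 72$ ($V = -2 + 74 = 72$)
$L{\left(M \right)} = 1$
$Q{\left(W,K \right)} = -5 + \frac{K}{4}$
$\left(23242 + 29867\right) + Q{\left(V,L{\left(-8 \right)} \right)} = \left(23242 + 29867\right) + \left(-5 + \frac{1}{4} \cdot 1\right) = 53109 + \left(-5 + \frac{1}{4}\right) = 53109 - \frac{19}{4} = \frac{212417}{4}$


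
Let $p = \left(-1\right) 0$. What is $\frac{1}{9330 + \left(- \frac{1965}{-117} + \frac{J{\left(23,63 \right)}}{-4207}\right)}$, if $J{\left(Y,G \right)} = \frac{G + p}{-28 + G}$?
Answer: $\frac{820365}{7667783024} \approx 0.00010699$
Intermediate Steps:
$p = 0$
$J{\left(Y,G \right)} = \frac{G}{-28 + G}$ ($J{\left(Y,G \right)} = \frac{G + 0}{-28 + G} = \frac{G}{-28 + G}$)
$\frac{1}{9330 + \left(- \frac{1965}{-117} + \frac{J{\left(23,63 \right)}}{-4207}\right)} = \frac{1}{9330 + \left(- \frac{1965}{-117} + \frac{63 \frac{1}{-28 + 63}}{-4207}\right)} = \frac{1}{9330 + \left(\left(-1965\right) \left(- \frac{1}{117}\right) + \frac{63}{35} \left(- \frac{1}{4207}\right)\right)} = \frac{1}{9330 + \left(\frac{655}{39} + 63 \cdot \frac{1}{35} \left(- \frac{1}{4207}\right)\right)} = \frac{1}{9330 + \left(\frac{655}{39} + \frac{9}{5} \left(- \frac{1}{4207}\right)\right)} = \frac{1}{9330 + \left(\frac{655}{39} - \frac{9}{21035}\right)} = \frac{1}{9330 + \frac{13777574}{820365}} = \frac{1}{\frac{7667783024}{820365}} = \frac{820365}{7667783024}$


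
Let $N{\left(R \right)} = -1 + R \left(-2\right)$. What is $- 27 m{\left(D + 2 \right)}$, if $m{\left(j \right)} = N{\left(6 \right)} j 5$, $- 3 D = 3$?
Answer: $1755$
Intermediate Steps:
$D = -1$ ($D = \left(- \frac{1}{3}\right) 3 = -1$)
$N{\left(R \right)} = -1 - 2 R$
$m{\left(j \right)} = - 65 j$ ($m{\left(j \right)} = \left(-1 - 12\right) j 5 = - 13 j 5 = - 65 j$)
$- 27 m{\left(D + 2 \right)} = - 27 \left(- 65 \left(-1 + 2\right)\right) = - 27 \left(\left(-65\right) 1\right) = \left(-27\right) \left(-65\right) = 1755$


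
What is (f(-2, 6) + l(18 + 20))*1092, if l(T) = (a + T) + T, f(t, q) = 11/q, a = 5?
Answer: 90454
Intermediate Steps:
l(T) = 5 + 2*T (l(T) = (5 + T) + T = 5 + 2*T)
(f(-2, 6) + l(18 + 20))*1092 = (11/6 + (5 + 2*(18 + 20)))*1092 = (11*(1/6) + (5 + 2*38))*1092 = (11/6 + (5 + 76))*1092 = (11/6 + 81)*1092 = (497/6)*1092 = 90454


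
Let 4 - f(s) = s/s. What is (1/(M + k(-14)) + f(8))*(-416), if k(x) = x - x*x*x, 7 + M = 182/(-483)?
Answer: -234479232/187861 ≈ -1248.2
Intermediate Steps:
M = -509/69 (M = -7 + 182/(-483) = -7 + 182*(-1/483) = -7 - 26/69 = -509/69 ≈ -7.3768)
k(x) = x - x**3 (k(x) = x - x**2*x = x - x**3)
f(s) = 3 (f(s) = 4 - s/s = 4 - 1*1 = 4 - 1 = 3)
(1/(M + k(-14)) + f(8))*(-416) = (1/(-509/69 + (-14 - 1*(-14)**3)) + 3)*(-416) = (1/(-509/69 + (-14 - 1*(-2744))) + 3)*(-416) = (1/(-509/69 + (-14 + 2744)) + 3)*(-416) = (1/(-509/69 + 2730) + 3)*(-416) = (1/(187861/69) + 3)*(-416) = (69/187861 + 3)*(-416) = (563652/187861)*(-416) = -234479232/187861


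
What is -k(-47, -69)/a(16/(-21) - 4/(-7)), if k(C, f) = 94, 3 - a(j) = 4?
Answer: 94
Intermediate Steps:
a(j) = -1 (a(j) = 3 - 1*4 = 3 - 4 = -1)
-k(-47, -69)/a(16/(-21) - 4/(-7)) = -94/(-1) = -94*(-1) = -1*(-94) = 94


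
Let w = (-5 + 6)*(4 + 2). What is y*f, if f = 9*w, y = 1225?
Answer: 66150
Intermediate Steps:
w = 6 (w = 1*6 = 6)
f = 54 (f = 9*6 = 54)
y*f = 1225*54 = 66150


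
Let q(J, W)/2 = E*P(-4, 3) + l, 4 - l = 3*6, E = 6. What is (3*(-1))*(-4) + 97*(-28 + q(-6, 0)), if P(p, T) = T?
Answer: -1928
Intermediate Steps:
l = -14 (l = 4 - 3*6 = 4 - 1*18 = 4 - 18 = -14)
q(J, W) = 8 (q(J, W) = 2*(6*3 - 14) = 2*(18 - 14) = 2*4 = 8)
(3*(-1))*(-4) + 97*(-28 + q(-6, 0)) = (3*(-1))*(-4) + 97*(-28 + 8) = -3*(-4) + 97*(-20) = 12 - 1940 = -1928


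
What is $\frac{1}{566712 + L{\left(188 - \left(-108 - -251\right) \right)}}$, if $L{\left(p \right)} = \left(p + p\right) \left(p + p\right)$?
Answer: $\frac{1}{574812} \approx 1.7397 \cdot 10^{-6}$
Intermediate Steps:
$L{\left(p \right)} = 4 p^{2}$ ($L{\left(p \right)} = 2 p 2 p = 4 p^{2}$)
$\frac{1}{566712 + L{\left(188 - \left(-108 - -251\right) \right)}} = \frac{1}{566712 + 4 \left(188 - \left(-108 - -251\right)\right)^{2}} = \frac{1}{566712 + 4 \left(188 - \left(-108 + 251\right)\right)^{2}} = \frac{1}{566712 + 4 \left(188 - 143\right)^{2}} = \frac{1}{566712 + 4 \cdot 45^{2}} = \frac{1}{566712 + 4 \cdot 2025} = \frac{1}{566712 + 8100} = \frac{1}{574812}$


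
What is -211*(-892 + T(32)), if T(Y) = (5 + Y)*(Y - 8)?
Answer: 844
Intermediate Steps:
T(Y) = (-8 + Y)*(5 + Y) (T(Y) = (5 + Y)*(-8 + Y) = (-8 + Y)*(5 + Y))
-211*(-892 + T(32)) = -211*(-892 + (-40 + 32² - 3*32)) = -211*(-892 + (-40 + 1024 - 96)) = -211*(-892 + 888) = -211*(-4) = 844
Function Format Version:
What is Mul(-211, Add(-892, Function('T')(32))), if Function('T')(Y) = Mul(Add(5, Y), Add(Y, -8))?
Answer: 844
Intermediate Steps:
Function('T')(Y) = Mul(Add(-8, Y), Add(5, Y)) (Function('T')(Y) = Mul(Add(5, Y), Add(-8, Y)) = Mul(Add(-8, Y), Add(5, Y)))
Mul(-211, Add(-892, Function('T')(32))) = Mul(-211, Add(-892, Add(-40, Pow(32, 2), Mul(-3, 32)))) = Mul(-211, Add(-892, Add(-40, 1024, -96))) = Mul(-211, Add(-892, 888)) = Mul(-211, -4) = 844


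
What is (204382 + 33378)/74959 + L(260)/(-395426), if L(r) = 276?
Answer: 46997898538/14820368767 ≈ 3.1712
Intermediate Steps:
(204382 + 33378)/74959 + L(260)/(-395426) = (204382 + 33378)/74959 + 276/(-395426) = 237760*(1/74959) + 276*(-1/395426) = 237760/74959 - 138/197713 = 46997898538/14820368767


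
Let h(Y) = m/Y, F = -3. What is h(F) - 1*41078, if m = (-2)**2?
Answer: -123238/3 ≈ -41079.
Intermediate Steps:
m = 4
h(Y) = 4/Y
h(F) - 1*41078 = 4/(-3) - 1*41078 = 4*(-1/3) - 41078 = -4/3 - 41078 = -123238/3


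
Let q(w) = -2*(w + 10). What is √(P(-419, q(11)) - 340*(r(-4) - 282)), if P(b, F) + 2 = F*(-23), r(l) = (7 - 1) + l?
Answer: 2*√24041 ≈ 310.10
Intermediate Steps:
q(w) = -20 - 2*w (q(w) = -2*(10 + w) = -20 - 2*w)
r(l) = 6 + l
P(b, F) = -2 - 23*F (P(b, F) = -2 + F*(-23) = -2 - 23*F)
√(P(-419, q(11)) - 340*(r(-4) - 282)) = √((-2 - 23*(-20 - 2*11)) - 340*((6 - 4) - 282)) = √((-2 - 23*(-20 - 22)) - 340*(2 - 282)) = √((-2 - 23*(-42)) - 340*(-280)) = √((-2 + 966) + 95200) = √(964 + 95200) = √96164 = 2*√24041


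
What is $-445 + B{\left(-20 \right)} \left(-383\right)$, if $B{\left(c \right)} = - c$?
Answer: $-8105$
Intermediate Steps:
$-445 + B{\left(-20 \right)} \left(-383\right) = -445 + \left(-1\right) \left(-20\right) \left(-383\right) = -445 + 20 \left(-383\right) = -445 - 7660 = -8105$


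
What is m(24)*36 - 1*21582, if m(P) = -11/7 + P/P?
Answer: -151218/7 ≈ -21603.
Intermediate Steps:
m(P) = -4/7 (m(P) = -11*⅐ + 1 = -11/7 + 1 = -4/7)
m(24)*36 - 1*21582 = -4/7*36 - 1*21582 = -144/7 - 21582 = -151218/7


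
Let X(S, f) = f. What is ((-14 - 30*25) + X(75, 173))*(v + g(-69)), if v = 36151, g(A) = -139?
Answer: -21283092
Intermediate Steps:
((-14 - 30*25) + X(75, 173))*(v + g(-69)) = ((-14 - 30*25) + 173)*(36151 - 139) = ((-14 - 750) + 173)*36012 = (-764 + 173)*36012 = -591*36012 = -21283092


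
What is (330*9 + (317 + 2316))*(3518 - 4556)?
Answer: -5815914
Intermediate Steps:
(330*9 + (317 + 2316))*(3518 - 4556) = (2970 + 2633)*(-1038) = 5603*(-1038) = -5815914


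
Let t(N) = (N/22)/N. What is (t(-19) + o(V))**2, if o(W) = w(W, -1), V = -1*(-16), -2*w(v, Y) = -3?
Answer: 289/121 ≈ 2.3884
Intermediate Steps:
w(v, Y) = 3/2 (w(v, Y) = -1/2*(-3) = 3/2)
t(N) = 1/22 (t(N) = (N*(1/22))/N = (N/22)/N = 1/22)
V = 16
o(W) = 3/2
(t(-19) + o(V))**2 = (1/22 + 3/2)**2 = (17/11)**2 = 289/121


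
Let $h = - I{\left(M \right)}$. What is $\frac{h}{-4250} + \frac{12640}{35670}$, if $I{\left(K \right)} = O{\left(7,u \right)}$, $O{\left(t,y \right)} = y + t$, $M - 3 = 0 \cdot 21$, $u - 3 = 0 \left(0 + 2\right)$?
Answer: $\frac{540767}{1515975} \approx 0.35671$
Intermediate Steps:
$u = 3$ ($u = 3 + 0 \left(0 + 2\right) = 3 + 0 \cdot 2 = 3 + 0 = 3$)
$M = 3$ ($M = 3 + 0 \cdot 21 = 3 + 0 = 3$)
$O{\left(t,y \right)} = t + y$
$I{\left(K \right)} = 10$ ($I{\left(K \right)} = 7 + 3 = 10$)
$h = -10$ ($h = \left(-1\right) 10 = -10$)
$\frac{h}{-4250} + \frac{12640}{35670} = - \frac{10}{-4250} + \frac{12640}{35670} = \left(-10\right) \left(- \frac{1}{4250}\right) + 12640 \cdot \frac{1}{35670} = \frac{1}{425} + \frac{1264}{3567} = \frac{540767}{1515975}$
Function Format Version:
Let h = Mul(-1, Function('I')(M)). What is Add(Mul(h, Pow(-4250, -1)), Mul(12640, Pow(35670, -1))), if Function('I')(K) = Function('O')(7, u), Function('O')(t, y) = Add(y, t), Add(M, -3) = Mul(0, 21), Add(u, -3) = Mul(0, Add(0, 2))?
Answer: Rational(540767, 1515975) ≈ 0.35671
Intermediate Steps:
u = 3 (u = Add(3, Mul(0, Add(0, 2))) = Add(3, Mul(0, 2)) = Add(3, 0) = 3)
M = 3 (M = Add(3, Mul(0, 21)) = Add(3, 0) = 3)
Function('O')(t, y) = Add(t, y)
Function('I')(K) = 10 (Function('I')(K) = Add(7, 3) = 10)
h = -10 (h = Mul(-1, 10) = -10)
Add(Mul(h, Pow(-4250, -1)), Mul(12640, Pow(35670, -1))) = Add(Mul(-10, Pow(-4250, -1)), Mul(12640, Pow(35670, -1))) = Add(Mul(-10, Rational(-1, 4250)), Mul(12640, Rational(1, 35670))) = Add(Rational(1, 425), Rational(1264, 3567)) = Rational(540767, 1515975)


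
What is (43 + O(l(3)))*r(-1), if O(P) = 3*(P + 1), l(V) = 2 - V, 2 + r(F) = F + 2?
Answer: -43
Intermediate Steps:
r(F) = F (r(F) = -2 + (F + 2) = -2 + (2 + F) = F)
O(P) = 3 + 3*P (O(P) = 3*(1 + P) = 3 + 3*P)
(43 + O(l(3)))*r(-1) = (43 + (3 + 3*(2 - 1*3)))*(-1) = (43 + (3 + 3*(2 - 3)))*(-1) = (43 + (3 + 3*(-1)))*(-1) = (43 + (3 - 3))*(-1) = (43 + 0)*(-1) = 43*(-1) = -43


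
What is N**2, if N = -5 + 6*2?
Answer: 49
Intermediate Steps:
N = 7 (N = -5 + 12 = 7)
N**2 = 7**2 = 49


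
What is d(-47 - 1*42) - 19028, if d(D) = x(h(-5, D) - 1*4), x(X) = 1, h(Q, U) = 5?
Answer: -19027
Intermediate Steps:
d(D) = 1
d(-47 - 1*42) - 19028 = 1 - 19028 = -19027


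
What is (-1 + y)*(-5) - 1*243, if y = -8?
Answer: -198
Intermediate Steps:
(-1 + y)*(-5) - 1*243 = (-1 - 8)*(-5) - 1*243 = -9*(-5) - 243 = 45 - 243 = -198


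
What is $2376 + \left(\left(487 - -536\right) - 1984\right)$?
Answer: $1415$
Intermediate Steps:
$2376 + \left(\left(487 - -536\right) - 1984\right) = 2376 + \left(\left(487 + 536\right) - 1984\right) = 2376 + \left(1023 - 1984\right) = 2376 - 961 = 1415$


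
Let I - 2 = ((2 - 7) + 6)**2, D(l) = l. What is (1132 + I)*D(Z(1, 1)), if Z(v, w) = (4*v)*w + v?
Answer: 5675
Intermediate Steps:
Z(v, w) = v + 4*v*w (Z(v, w) = 4*v*w + v = v + 4*v*w)
I = 3 (I = 2 + ((2 - 7) + 6)**2 = 2 + (-5 + 6)**2 = 2 + 1**2 = 2 + 1 = 3)
(1132 + I)*D(Z(1, 1)) = (1132 + 3)*(1*(1 + 4*1)) = 1135*(1*(1 + 4)) = 1135*(1*5) = 1135*5 = 5675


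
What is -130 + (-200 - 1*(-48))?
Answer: -282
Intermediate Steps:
-130 + (-200 - 1*(-48)) = -130 + (-200 + 48) = -130 - 152 = -282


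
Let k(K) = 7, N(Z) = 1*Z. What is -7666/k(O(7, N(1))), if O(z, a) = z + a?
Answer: -7666/7 ≈ -1095.1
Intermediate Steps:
N(Z) = Z
O(z, a) = a + z
-7666/k(O(7, N(1))) = -7666/7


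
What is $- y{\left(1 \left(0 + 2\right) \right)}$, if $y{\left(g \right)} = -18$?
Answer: $18$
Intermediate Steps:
$- y{\left(1 \left(0 + 2\right) \right)} = \left(-1\right) \left(-18\right) = 18$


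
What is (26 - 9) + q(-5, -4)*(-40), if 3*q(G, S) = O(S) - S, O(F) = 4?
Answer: -269/3 ≈ -89.667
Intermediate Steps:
q(G, S) = 4/3 - S/3 (q(G, S) = (4 - S)/3 = 4/3 - S/3)
(26 - 9) + q(-5, -4)*(-40) = (26 - 9) + (4/3 - 1/3*(-4))*(-40) = 17 + (4/3 + 4/3)*(-40) = 17 + (8/3)*(-40) = 17 - 320/3 = -269/3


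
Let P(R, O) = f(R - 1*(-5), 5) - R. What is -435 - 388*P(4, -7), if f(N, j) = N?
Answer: -2375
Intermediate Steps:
P(R, O) = 5 (P(R, O) = (R - 1*(-5)) - R = (R + 5) - R = (5 + R) - R = 5)
-435 - 388*P(4, -7) = -435 - 388*5 = -435 - 1940 = -2375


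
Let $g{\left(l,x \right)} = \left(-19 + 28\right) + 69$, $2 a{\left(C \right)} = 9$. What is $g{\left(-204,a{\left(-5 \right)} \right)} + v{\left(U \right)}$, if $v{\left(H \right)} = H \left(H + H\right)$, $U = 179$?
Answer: $64160$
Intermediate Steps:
$a{\left(C \right)} = \frac{9}{2}$ ($a{\left(C \right)} = \frac{1}{2} \cdot 9 = \frac{9}{2}$)
$v{\left(H \right)} = 2 H^{2}$ ($v{\left(H \right)} = H 2 H = 2 H^{2}$)
$g{\left(l,x \right)} = 78$ ($g{\left(l,x \right)} = 9 + 69 = 78$)
$g{\left(-204,a{\left(-5 \right)} \right)} + v{\left(U \right)} = 78 + 2 \cdot 179^{2} = 78 + 2 \cdot 32041 = 78 + 64082 = 64160$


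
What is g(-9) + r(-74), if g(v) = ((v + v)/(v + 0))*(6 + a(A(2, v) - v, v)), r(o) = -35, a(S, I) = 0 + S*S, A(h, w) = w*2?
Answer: 139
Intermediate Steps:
A(h, w) = 2*w
a(S, I) = S**2 (a(S, I) = 0 + S**2 = S**2)
g(v) = 12 + 2*v**2 (g(v) = ((v + v)/(v + 0))*(6 + (2*v - v)**2) = ((2*v)/v)*(6 + v**2) = 2*(6 + v**2) = 12 + 2*v**2)
g(-9) + r(-74) = (12 + 2*(-9)**2) - 35 = (12 + 2*81) - 35 = (12 + 162) - 35 = 174 - 35 = 139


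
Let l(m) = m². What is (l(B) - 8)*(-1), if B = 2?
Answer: 4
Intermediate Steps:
(l(B) - 8)*(-1) = (2² - 8)*(-1) = (4 - 8)*(-1) = -4*(-1) = 4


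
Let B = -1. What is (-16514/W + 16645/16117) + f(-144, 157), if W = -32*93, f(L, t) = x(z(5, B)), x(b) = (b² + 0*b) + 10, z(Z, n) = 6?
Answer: 1261022245/23982096 ≈ 52.582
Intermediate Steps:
x(b) = 10 + b² (x(b) = (b² + 0) + 10 = b² + 10 = 10 + b²)
f(L, t) = 46 (f(L, t) = 10 + 6² = 10 + 36 = 46)
W = -2976
(-16514/W + 16645/16117) + f(-144, 157) = (-16514/(-2976) + 16645/16117) + 46 = (-16514*(-1/2976) + 16645*(1/16117)) + 46 = (8257/1488 + 16645/16117) + 46 = 157845829/23982096 + 46 = 1261022245/23982096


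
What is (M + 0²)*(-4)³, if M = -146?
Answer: 9344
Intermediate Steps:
(M + 0²)*(-4)³ = (-146 + 0²)*(-4)³ = (-146 + 0)*(-64) = -146*(-64) = 9344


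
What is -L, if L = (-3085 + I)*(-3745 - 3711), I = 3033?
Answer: -387712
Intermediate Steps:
L = 387712 (L = (-3085 + 3033)*(-3745 - 3711) = -52*(-7456) = 387712)
-L = -1*387712 = -387712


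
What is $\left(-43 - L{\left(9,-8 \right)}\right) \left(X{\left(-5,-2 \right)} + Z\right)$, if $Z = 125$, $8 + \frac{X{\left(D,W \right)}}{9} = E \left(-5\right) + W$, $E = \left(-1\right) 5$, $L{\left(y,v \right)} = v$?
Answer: $-9100$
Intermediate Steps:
$E = -5$
$X{\left(D,W \right)} = 153 + 9 W$ ($X{\left(D,W \right)} = -72 + 9 \left(\left(-5\right) \left(-5\right) + W\right) = -72 + 9 \left(25 + W\right) = -72 + \left(225 + 9 W\right) = 153 + 9 W$)
$\left(-43 - L{\left(9,-8 \right)}\right) \left(X{\left(-5,-2 \right)} + Z\right) = \left(-43 - -8\right) \left(\left(153 + 9 \left(-2\right)\right) + 125\right) = \left(-43 + 8\right) \left(\left(153 - 18\right) + 125\right) = - 35 \left(135 + 125\right) = \left(-35\right) 260 = -9100$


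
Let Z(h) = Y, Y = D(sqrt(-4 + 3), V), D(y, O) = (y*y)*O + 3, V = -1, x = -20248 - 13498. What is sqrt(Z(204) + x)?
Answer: I*sqrt(33742) ≈ 183.69*I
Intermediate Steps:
x = -33746
D(y, O) = 3 + O*y**2 (D(y, O) = y**2*O + 3 = O*y**2 + 3 = 3 + O*y**2)
Y = 4 (Y = 3 - (sqrt(-4 + 3))**2 = 3 - (sqrt(-1))**2 = 3 - I**2 = 3 - 1*(-1) = 3 + 1 = 4)
Z(h) = 4
sqrt(Z(204) + x) = sqrt(4 - 33746) = sqrt(-33742) = I*sqrt(33742)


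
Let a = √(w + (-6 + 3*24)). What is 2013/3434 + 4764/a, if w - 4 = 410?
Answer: 2013/3434 + 397*√30/10 ≈ 218.03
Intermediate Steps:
w = 414 (w = 4 + 410 = 414)
a = 4*√30 (a = √(414 + (-6 + 3*24)) = √(414 + (-6 + 72)) = √(414 + 66) = √480 = 4*√30 ≈ 21.909)
2013/3434 + 4764/a = 2013/3434 + 4764/((4*√30)) = 2013*(1/3434) + 4764*(√30/120) = 2013/3434 + 397*√30/10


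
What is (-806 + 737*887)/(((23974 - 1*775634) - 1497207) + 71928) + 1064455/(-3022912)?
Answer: -4290952145901/6580695026368 ≈ -0.65205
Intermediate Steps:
(-806 + 737*887)/(((23974 - 1*775634) - 1497207) + 71928) + 1064455/(-3022912) = (-806 + 653719)/(((23974 - 775634) - 1497207) + 71928) + 1064455*(-1/3022912) = 652913/((-751660 - 1497207) + 71928) - 1064455/3022912 = 652913/(-2248867 + 71928) - 1064455/3022912 = 652913/(-2176939) - 1064455/3022912 = 652913*(-1/2176939) - 1064455/3022912 = -652913/2176939 - 1064455/3022912 = -4290952145901/6580695026368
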